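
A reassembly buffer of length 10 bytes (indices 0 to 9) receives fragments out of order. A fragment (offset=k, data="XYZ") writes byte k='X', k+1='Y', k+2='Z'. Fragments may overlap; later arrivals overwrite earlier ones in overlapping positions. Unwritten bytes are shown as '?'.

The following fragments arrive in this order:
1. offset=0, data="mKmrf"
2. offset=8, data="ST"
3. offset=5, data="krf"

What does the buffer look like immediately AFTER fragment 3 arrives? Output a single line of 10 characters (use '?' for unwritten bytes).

Fragment 1: offset=0 data="mKmrf" -> buffer=mKmrf?????
Fragment 2: offset=8 data="ST" -> buffer=mKmrf???ST
Fragment 3: offset=5 data="krf" -> buffer=mKmrfkrfST

Answer: mKmrfkrfST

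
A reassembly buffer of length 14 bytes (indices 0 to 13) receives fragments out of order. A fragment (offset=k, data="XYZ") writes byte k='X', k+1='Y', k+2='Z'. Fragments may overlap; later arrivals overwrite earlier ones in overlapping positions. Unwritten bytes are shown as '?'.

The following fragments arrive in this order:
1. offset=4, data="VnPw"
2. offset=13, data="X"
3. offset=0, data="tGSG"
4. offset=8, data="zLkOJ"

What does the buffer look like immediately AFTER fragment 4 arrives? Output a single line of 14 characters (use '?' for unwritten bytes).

Answer: tGSGVnPwzLkOJX

Derivation:
Fragment 1: offset=4 data="VnPw" -> buffer=????VnPw??????
Fragment 2: offset=13 data="X" -> buffer=????VnPw?????X
Fragment 3: offset=0 data="tGSG" -> buffer=tGSGVnPw?????X
Fragment 4: offset=8 data="zLkOJ" -> buffer=tGSGVnPwzLkOJX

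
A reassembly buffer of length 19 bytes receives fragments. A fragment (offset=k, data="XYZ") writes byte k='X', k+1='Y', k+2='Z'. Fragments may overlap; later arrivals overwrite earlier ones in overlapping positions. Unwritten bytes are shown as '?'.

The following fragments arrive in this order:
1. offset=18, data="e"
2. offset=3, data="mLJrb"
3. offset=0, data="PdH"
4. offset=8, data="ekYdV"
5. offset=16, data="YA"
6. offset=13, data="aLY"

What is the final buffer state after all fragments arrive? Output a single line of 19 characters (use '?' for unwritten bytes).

Fragment 1: offset=18 data="e" -> buffer=??????????????????e
Fragment 2: offset=3 data="mLJrb" -> buffer=???mLJrb??????????e
Fragment 3: offset=0 data="PdH" -> buffer=PdHmLJrb??????????e
Fragment 4: offset=8 data="ekYdV" -> buffer=PdHmLJrbekYdV?????e
Fragment 5: offset=16 data="YA" -> buffer=PdHmLJrbekYdV???YAe
Fragment 6: offset=13 data="aLY" -> buffer=PdHmLJrbekYdVaLYYAe

Answer: PdHmLJrbekYdVaLYYAe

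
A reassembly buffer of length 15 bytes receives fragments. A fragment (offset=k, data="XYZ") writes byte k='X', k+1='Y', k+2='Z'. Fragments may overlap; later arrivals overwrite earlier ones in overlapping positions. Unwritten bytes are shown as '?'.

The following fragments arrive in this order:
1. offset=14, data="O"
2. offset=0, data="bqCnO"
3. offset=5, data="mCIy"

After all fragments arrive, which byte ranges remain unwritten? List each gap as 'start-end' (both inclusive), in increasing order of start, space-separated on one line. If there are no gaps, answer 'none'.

Answer: 9-13

Derivation:
Fragment 1: offset=14 len=1
Fragment 2: offset=0 len=5
Fragment 3: offset=5 len=4
Gaps: 9-13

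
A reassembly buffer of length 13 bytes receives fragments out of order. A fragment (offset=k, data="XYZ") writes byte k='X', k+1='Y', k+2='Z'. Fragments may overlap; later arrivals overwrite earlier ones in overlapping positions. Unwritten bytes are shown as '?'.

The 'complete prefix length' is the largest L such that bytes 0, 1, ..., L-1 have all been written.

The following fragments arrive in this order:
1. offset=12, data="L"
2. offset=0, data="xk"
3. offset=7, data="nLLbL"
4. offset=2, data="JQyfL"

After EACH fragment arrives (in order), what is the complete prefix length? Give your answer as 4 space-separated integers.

Fragment 1: offset=12 data="L" -> buffer=????????????L -> prefix_len=0
Fragment 2: offset=0 data="xk" -> buffer=xk??????????L -> prefix_len=2
Fragment 3: offset=7 data="nLLbL" -> buffer=xk?????nLLbLL -> prefix_len=2
Fragment 4: offset=2 data="JQyfL" -> buffer=xkJQyfLnLLbLL -> prefix_len=13

Answer: 0 2 2 13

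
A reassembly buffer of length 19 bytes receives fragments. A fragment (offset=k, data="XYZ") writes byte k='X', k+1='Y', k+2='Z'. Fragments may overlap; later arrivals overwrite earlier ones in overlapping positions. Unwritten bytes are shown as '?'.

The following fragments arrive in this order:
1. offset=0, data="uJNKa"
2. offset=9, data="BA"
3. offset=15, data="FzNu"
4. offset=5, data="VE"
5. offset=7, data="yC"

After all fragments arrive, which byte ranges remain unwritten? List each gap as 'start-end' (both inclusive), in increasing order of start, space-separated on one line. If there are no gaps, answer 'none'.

Fragment 1: offset=0 len=5
Fragment 2: offset=9 len=2
Fragment 3: offset=15 len=4
Fragment 4: offset=5 len=2
Fragment 5: offset=7 len=2
Gaps: 11-14

Answer: 11-14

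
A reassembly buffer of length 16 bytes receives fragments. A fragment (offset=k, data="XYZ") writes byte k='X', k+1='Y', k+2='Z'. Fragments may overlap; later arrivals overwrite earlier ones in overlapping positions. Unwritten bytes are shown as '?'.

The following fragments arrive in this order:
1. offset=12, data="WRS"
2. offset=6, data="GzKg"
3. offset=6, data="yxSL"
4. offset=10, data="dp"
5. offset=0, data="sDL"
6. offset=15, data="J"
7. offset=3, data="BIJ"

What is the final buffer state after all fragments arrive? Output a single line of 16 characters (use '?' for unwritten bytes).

Fragment 1: offset=12 data="WRS" -> buffer=????????????WRS?
Fragment 2: offset=6 data="GzKg" -> buffer=??????GzKg??WRS?
Fragment 3: offset=6 data="yxSL" -> buffer=??????yxSL??WRS?
Fragment 4: offset=10 data="dp" -> buffer=??????yxSLdpWRS?
Fragment 5: offset=0 data="sDL" -> buffer=sDL???yxSLdpWRS?
Fragment 6: offset=15 data="J" -> buffer=sDL???yxSLdpWRSJ
Fragment 7: offset=3 data="BIJ" -> buffer=sDLBIJyxSLdpWRSJ

Answer: sDLBIJyxSLdpWRSJ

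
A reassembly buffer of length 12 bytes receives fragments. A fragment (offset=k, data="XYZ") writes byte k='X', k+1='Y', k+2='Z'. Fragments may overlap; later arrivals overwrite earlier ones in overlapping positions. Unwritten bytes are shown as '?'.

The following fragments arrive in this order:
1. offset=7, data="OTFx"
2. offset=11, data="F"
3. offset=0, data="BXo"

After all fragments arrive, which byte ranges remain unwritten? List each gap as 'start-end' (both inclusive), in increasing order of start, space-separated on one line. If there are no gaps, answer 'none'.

Answer: 3-6

Derivation:
Fragment 1: offset=7 len=4
Fragment 2: offset=11 len=1
Fragment 3: offset=0 len=3
Gaps: 3-6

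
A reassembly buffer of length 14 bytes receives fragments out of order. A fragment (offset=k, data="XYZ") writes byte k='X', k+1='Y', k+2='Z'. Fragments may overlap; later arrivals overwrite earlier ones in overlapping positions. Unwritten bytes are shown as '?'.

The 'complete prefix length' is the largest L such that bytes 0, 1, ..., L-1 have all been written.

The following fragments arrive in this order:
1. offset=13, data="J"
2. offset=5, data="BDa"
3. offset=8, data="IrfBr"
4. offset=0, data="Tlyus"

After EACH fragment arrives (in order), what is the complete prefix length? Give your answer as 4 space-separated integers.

Answer: 0 0 0 14

Derivation:
Fragment 1: offset=13 data="J" -> buffer=?????????????J -> prefix_len=0
Fragment 2: offset=5 data="BDa" -> buffer=?????BDa?????J -> prefix_len=0
Fragment 3: offset=8 data="IrfBr" -> buffer=?????BDaIrfBrJ -> prefix_len=0
Fragment 4: offset=0 data="Tlyus" -> buffer=TlyusBDaIrfBrJ -> prefix_len=14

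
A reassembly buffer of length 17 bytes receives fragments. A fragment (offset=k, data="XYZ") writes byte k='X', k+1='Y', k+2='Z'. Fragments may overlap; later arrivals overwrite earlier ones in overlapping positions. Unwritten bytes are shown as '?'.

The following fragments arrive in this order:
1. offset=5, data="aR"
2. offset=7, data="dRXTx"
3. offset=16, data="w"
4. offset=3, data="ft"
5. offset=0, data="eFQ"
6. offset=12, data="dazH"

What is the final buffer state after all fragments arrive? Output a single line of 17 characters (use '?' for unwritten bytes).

Fragment 1: offset=5 data="aR" -> buffer=?????aR??????????
Fragment 2: offset=7 data="dRXTx" -> buffer=?????aRdRXTx?????
Fragment 3: offset=16 data="w" -> buffer=?????aRdRXTx????w
Fragment 4: offset=3 data="ft" -> buffer=???ftaRdRXTx????w
Fragment 5: offset=0 data="eFQ" -> buffer=eFQftaRdRXTx????w
Fragment 6: offset=12 data="dazH" -> buffer=eFQftaRdRXTxdazHw

Answer: eFQftaRdRXTxdazHw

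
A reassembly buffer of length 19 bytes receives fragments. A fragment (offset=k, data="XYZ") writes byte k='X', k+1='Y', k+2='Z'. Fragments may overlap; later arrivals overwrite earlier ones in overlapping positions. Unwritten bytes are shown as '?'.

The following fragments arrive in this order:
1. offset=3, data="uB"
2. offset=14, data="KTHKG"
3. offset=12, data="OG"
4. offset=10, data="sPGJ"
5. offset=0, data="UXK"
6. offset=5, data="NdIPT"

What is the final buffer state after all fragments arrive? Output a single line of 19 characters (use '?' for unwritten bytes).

Fragment 1: offset=3 data="uB" -> buffer=???uB??????????????
Fragment 2: offset=14 data="KTHKG" -> buffer=???uB?????????KTHKG
Fragment 3: offset=12 data="OG" -> buffer=???uB???????OGKTHKG
Fragment 4: offset=10 data="sPGJ" -> buffer=???uB?????sPGJKTHKG
Fragment 5: offset=0 data="UXK" -> buffer=UXKuB?????sPGJKTHKG
Fragment 6: offset=5 data="NdIPT" -> buffer=UXKuBNdIPTsPGJKTHKG

Answer: UXKuBNdIPTsPGJKTHKG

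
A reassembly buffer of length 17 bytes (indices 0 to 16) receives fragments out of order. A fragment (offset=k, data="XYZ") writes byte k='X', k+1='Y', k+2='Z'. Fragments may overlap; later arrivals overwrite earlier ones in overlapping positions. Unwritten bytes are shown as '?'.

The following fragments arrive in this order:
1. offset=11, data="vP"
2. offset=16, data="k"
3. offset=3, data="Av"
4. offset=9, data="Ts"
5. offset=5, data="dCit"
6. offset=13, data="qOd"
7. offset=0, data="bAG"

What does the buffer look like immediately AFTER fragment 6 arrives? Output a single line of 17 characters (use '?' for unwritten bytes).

Answer: ???AvdCitTsvPqOdk

Derivation:
Fragment 1: offset=11 data="vP" -> buffer=???????????vP????
Fragment 2: offset=16 data="k" -> buffer=???????????vP???k
Fragment 3: offset=3 data="Av" -> buffer=???Av??????vP???k
Fragment 4: offset=9 data="Ts" -> buffer=???Av????TsvP???k
Fragment 5: offset=5 data="dCit" -> buffer=???AvdCitTsvP???k
Fragment 6: offset=13 data="qOd" -> buffer=???AvdCitTsvPqOdk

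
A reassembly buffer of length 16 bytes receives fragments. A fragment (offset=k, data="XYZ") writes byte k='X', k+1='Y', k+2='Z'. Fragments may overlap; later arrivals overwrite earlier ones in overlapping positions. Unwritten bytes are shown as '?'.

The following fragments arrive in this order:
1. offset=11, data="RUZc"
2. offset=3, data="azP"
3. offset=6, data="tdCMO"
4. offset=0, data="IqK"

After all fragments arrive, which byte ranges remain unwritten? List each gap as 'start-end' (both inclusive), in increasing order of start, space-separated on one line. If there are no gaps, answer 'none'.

Answer: 15-15

Derivation:
Fragment 1: offset=11 len=4
Fragment 2: offset=3 len=3
Fragment 3: offset=6 len=5
Fragment 4: offset=0 len=3
Gaps: 15-15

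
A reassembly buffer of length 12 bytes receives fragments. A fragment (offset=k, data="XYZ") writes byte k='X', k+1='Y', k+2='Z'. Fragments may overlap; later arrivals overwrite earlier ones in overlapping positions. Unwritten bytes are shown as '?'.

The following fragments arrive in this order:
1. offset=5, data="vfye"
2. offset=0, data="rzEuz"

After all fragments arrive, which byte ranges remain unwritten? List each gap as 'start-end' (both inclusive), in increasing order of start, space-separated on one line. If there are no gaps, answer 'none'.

Answer: 9-11

Derivation:
Fragment 1: offset=5 len=4
Fragment 2: offset=0 len=5
Gaps: 9-11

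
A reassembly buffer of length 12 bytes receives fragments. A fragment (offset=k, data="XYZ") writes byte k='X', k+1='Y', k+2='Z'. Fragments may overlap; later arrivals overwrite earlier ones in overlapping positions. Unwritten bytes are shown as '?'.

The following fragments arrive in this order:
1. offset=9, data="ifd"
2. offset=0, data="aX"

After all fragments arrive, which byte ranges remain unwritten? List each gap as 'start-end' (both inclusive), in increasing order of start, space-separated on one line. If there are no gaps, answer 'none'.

Fragment 1: offset=9 len=3
Fragment 2: offset=0 len=2
Gaps: 2-8

Answer: 2-8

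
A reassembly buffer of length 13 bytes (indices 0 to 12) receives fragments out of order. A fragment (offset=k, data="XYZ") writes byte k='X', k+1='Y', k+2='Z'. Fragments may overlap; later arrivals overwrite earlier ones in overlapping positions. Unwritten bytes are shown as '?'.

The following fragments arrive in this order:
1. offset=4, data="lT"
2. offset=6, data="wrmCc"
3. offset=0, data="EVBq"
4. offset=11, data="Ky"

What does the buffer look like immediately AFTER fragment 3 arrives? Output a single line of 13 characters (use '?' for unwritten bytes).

Answer: EVBqlTwrmCc??

Derivation:
Fragment 1: offset=4 data="lT" -> buffer=????lT???????
Fragment 2: offset=6 data="wrmCc" -> buffer=????lTwrmCc??
Fragment 3: offset=0 data="EVBq" -> buffer=EVBqlTwrmCc??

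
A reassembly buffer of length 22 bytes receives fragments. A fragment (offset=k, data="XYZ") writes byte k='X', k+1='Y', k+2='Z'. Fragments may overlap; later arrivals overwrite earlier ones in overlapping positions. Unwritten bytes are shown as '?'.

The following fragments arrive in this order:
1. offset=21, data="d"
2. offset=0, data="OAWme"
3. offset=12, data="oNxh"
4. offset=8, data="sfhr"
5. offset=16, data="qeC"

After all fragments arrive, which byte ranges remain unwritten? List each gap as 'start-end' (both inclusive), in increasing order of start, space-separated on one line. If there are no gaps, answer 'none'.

Fragment 1: offset=21 len=1
Fragment 2: offset=0 len=5
Fragment 3: offset=12 len=4
Fragment 4: offset=8 len=4
Fragment 5: offset=16 len=3
Gaps: 5-7 19-20

Answer: 5-7 19-20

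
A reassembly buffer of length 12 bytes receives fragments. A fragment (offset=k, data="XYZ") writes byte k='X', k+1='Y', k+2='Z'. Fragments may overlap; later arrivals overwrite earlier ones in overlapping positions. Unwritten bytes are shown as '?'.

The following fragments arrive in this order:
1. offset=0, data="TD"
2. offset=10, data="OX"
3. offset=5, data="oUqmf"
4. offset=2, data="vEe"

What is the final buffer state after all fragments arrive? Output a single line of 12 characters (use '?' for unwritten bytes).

Answer: TDvEeoUqmfOX

Derivation:
Fragment 1: offset=0 data="TD" -> buffer=TD??????????
Fragment 2: offset=10 data="OX" -> buffer=TD????????OX
Fragment 3: offset=5 data="oUqmf" -> buffer=TD???oUqmfOX
Fragment 4: offset=2 data="vEe" -> buffer=TDvEeoUqmfOX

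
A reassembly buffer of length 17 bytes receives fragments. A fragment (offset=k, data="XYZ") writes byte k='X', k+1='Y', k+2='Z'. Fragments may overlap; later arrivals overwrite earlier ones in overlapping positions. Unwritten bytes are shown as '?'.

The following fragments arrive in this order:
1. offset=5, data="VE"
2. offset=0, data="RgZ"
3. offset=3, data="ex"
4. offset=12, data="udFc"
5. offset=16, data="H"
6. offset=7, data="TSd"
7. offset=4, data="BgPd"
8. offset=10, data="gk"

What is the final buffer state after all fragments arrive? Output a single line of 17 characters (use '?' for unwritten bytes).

Fragment 1: offset=5 data="VE" -> buffer=?????VE??????????
Fragment 2: offset=0 data="RgZ" -> buffer=RgZ??VE??????????
Fragment 3: offset=3 data="ex" -> buffer=RgZexVE??????????
Fragment 4: offset=12 data="udFc" -> buffer=RgZexVE?????udFc?
Fragment 5: offset=16 data="H" -> buffer=RgZexVE?????udFcH
Fragment 6: offset=7 data="TSd" -> buffer=RgZexVETSd??udFcH
Fragment 7: offset=4 data="BgPd" -> buffer=RgZeBgPdSd??udFcH
Fragment 8: offset=10 data="gk" -> buffer=RgZeBgPdSdgkudFcH

Answer: RgZeBgPdSdgkudFcH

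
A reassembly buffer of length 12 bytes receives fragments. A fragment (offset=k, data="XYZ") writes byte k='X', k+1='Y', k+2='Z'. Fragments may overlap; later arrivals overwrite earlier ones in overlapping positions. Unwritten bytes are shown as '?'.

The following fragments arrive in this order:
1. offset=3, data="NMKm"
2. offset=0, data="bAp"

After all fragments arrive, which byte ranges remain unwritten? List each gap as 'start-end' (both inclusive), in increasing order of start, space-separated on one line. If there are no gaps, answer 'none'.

Fragment 1: offset=3 len=4
Fragment 2: offset=0 len=3
Gaps: 7-11

Answer: 7-11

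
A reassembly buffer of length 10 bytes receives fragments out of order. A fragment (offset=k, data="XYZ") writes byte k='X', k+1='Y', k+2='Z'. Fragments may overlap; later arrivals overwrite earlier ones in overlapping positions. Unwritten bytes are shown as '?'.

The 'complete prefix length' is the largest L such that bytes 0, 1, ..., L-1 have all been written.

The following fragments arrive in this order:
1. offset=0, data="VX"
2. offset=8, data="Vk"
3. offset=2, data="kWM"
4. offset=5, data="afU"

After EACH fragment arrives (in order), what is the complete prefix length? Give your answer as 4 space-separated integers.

Fragment 1: offset=0 data="VX" -> buffer=VX???????? -> prefix_len=2
Fragment 2: offset=8 data="Vk" -> buffer=VX??????Vk -> prefix_len=2
Fragment 3: offset=2 data="kWM" -> buffer=VXkWM???Vk -> prefix_len=5
Fragment 4: offset=5 data="afU" -> buffer=VXkWMafUVk -> prefix_len=10

Answer: 2 2 5 10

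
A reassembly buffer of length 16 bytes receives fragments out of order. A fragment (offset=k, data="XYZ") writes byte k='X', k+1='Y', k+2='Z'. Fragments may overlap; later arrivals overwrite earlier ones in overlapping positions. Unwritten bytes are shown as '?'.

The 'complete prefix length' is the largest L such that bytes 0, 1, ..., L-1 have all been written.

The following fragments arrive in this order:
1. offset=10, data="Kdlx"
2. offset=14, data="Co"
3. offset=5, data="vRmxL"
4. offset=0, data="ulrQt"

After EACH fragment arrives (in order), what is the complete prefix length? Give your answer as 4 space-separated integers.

Answer: 0 0 0 16

Derivation:
Fragment 1: offset=10 data="Kdlx" -> buffer=??????????Kdlx?? -> prefix_len=0
Fragment 2: offset=14 data="Co" -> buffer=??????????KdlxCo -> prefix_len=0
Fragment 3: offset=5 data="vRmxL" -> buffer=?????vRmxLKdlxCo -> prefix_len=0
Fragment 4: offset=0 data="ulrQt" -> buffer=ulrQtvRmxLKdlxCo -> prefix_len=16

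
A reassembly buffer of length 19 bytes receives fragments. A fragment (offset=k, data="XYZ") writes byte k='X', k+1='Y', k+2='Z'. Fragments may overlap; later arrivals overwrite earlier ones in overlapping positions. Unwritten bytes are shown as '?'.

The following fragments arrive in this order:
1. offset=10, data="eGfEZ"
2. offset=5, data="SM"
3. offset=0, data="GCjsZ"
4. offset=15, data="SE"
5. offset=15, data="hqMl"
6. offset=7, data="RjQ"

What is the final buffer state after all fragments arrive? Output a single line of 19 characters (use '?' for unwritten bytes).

Answer: GCjsZSMRjQeGfEZhqMl

Derivation:
Fragment 1: offset=10 data="eGfEZ" -> buffer=??????????eGfEZ????
Fragment 2: offset=5 data="SM" -> buffer=?????SM???eGfEZ????
Fragment 3: offset=0 data="GCjsZ" -> buffer=GCjsZSM???eGfEZ????
Fragment 4: offset=15 data="SE" -> buffer=GCjsZSM???eGfEZSE??
Fragment 5: offset=15 data="hqMl" -> buffer=GCjsZSM???eGfEZhqMl
Fragment 6: offset=7 data="RjQ" -> buffer=GCjsZSMRjQeGfEZhqMl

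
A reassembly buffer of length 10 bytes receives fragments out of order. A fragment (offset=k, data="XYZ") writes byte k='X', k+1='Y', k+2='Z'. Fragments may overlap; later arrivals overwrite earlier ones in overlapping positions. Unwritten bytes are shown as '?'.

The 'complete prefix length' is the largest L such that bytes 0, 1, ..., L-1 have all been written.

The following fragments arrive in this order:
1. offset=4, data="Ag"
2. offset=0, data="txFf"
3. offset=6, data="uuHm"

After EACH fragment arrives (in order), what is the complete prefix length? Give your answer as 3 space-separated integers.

Fragment 1: offset=4 data="Ag" -> buffer=????Ag???? -> prefix_len=0
Fragment 2: offset=0 data="txFf" -> buffer=txFfAg???? -> prefix_len=6
Fragment 3: offset=6 data="uuHm" -> buffer=txFfAguuHm -> prefix_len=10

Answer: 0 6 10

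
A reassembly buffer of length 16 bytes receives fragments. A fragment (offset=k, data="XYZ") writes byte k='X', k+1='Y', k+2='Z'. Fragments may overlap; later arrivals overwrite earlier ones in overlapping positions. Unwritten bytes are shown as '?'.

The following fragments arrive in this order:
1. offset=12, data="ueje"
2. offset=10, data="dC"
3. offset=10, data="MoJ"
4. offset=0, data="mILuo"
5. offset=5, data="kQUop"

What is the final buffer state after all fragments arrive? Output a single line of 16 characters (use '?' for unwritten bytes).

Fragment 1: offset=12 data="ueje" -> buffer=????????????ueje
Fragment 2: offset=10 data="dC" -> buffer=??????????dCueje
Fragment 3: offset=10 data="MoJ" -> buffer=??????????MoJeje
Fragment 4: offset=0 data="mILuo" -> buffer=mILuo?????MoJeje
Fragment 5: offset=5 data="kQUop" -> buffer=mILuokQUopMoJeje

Answer: mILuokQUopMoJeje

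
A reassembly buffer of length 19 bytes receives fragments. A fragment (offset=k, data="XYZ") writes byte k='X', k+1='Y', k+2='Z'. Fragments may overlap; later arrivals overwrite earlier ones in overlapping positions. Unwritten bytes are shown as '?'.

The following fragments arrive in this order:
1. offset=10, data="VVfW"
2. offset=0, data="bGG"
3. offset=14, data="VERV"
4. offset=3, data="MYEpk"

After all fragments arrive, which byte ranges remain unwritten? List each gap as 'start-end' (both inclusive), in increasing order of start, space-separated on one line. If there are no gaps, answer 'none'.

Answer: 8-9 18-18

Derivation:
Fragment 1: offset=10 len=4
Fragment 2: offset=0 len=3
Fragment 3: offset=14 len=4
Fragment 4: offset=3 len=5
Gaps: 8-9 18-18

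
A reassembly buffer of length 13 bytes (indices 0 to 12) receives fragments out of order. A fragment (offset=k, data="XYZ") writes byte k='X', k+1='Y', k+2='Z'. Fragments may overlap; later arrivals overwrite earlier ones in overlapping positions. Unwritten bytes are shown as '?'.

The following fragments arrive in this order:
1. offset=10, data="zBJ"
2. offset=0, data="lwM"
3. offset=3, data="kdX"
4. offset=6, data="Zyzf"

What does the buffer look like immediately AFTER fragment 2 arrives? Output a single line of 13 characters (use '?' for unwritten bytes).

Fragment 1: offset=10 data="zBJ" -> buffer=??????????zBJ
Fragment 2: offset=0 data="lwM" -> buffer=lwM???????zBJ

Answer: lwM???????zBJ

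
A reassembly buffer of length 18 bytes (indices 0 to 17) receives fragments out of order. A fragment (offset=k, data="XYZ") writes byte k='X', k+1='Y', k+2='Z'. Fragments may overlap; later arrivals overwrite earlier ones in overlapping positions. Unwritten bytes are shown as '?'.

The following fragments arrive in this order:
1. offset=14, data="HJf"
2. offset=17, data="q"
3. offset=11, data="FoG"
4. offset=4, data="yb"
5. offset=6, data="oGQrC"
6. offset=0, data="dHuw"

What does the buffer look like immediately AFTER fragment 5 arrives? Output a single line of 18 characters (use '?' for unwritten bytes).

Answer: ????yboGQrCFoGHJfq

Derivation:
Fragment 1: offset=14 data="HJf" -> buffer=??????????????HJf?
Fragment 2: offset=17 data="q" -> buffer=??????????????HJfq
Fragment 3: offset=11 data="FoG" -> buffer=???????????FoGHJfq
Fragment 4: offset=4 data="yb" -> buffer=????yb?????FoGHJfq
Fragment 5: offset=6 data="oGQrC" -> buffer=????yboGQrCFoGHJfq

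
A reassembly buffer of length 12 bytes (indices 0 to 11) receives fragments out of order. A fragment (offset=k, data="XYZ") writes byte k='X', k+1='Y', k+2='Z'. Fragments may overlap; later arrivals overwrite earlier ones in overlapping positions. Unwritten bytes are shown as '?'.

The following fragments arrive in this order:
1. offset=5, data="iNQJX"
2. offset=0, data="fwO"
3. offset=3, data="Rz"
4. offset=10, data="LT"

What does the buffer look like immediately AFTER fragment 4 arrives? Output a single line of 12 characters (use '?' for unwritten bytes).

Answer: fwORziNQJXLT

Derivation:
Fragment 1: offset=5 data="iNQJX" -> buffer=?????iNQJX??
Fragment 2: offset=0 data="fwO" -> buffer=fwO??iNQJX??
Fragment 3: offset=3 data="Rz" -> buffer=fwORziNQJX??
Fragment 4: offset=10 data="LT" -> buffer=fwORziNQJXLT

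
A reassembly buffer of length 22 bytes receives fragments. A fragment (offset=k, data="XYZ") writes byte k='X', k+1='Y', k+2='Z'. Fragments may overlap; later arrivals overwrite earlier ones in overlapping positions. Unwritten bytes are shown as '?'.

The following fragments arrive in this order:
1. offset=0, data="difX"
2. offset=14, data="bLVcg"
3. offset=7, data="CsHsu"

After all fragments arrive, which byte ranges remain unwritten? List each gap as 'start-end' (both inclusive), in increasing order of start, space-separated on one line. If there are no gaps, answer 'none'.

Answer: 4-6 12-13 19-21

Derivation:
Fragment 1: offset=0 len=4
Fragment 2: offset=14 len=5
Fragment 3: offset=7 len=5
Gaps: 4-6 12-13 19-21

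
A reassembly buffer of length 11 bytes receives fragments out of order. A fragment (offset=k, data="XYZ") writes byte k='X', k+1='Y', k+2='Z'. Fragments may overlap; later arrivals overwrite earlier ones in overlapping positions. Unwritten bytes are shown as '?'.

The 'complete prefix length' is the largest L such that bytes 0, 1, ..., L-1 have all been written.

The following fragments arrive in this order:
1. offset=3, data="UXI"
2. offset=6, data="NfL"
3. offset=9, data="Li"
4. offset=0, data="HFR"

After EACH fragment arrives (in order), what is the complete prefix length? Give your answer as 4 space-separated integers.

Answer: 0 0 0 11

Derivation:
Fragment 1: offset=3 data="UXI" -> buffer=???UXI????? -> prefix_len=0
Fragment 2: offset=6 data="NfL" -> buffer=???UXINfL?? -> prefix_len=0
Fragment 3: offset=9 data="Li" -> buffer=???UXINfLLi -> prefix_len=0
Fragment 4: offset=0 data="HFR" -> buffer=HFRUXINfLLi -> prefix_len=11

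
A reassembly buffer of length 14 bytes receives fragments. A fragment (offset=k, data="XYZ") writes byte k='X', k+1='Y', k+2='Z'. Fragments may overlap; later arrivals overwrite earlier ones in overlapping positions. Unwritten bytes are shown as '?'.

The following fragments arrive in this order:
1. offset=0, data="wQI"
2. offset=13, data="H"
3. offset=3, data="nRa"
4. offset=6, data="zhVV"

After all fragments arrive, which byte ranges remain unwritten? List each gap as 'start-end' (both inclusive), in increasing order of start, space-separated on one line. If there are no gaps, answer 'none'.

Answer: 10-12

Derivation:
Fragment 1: offset=0 len=3
Fragment 2: offset=13 len=1
Fragment 3: offset=3 len=3
Fragment 4: offset=6 len=4
Gaps: 10-12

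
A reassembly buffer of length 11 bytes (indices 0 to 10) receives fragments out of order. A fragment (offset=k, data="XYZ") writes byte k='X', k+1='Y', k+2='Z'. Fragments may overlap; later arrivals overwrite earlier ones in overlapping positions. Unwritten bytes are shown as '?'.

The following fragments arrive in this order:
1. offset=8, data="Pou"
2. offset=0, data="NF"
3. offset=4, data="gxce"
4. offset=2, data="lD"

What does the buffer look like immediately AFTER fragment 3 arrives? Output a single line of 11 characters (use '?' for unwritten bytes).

Answer: NF??gxcePou

Derivation:
Fragment 1: offset=8 data="Pou" -> buffer=????????Pou
Fragment 2: offset=0 data="NF" -> buffer=NF??????Pou
Fragment 3: offset=4 data="gxce" -> buffer=NF??gxcePou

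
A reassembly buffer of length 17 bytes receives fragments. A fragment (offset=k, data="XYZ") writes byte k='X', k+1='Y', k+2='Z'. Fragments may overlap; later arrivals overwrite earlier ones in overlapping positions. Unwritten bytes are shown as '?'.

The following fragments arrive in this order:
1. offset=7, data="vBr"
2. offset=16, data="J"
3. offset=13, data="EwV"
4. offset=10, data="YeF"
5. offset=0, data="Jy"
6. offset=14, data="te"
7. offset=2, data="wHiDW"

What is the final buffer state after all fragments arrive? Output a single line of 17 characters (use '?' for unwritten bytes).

Fragment 1: offset=7 data="vBr" -> buffer=???????vBr???????
Fragment 2: offset=16 data="J" -> buffer=???????vBr??????J
Fragment 3: offset=13 data="EwV" -> buffer=???????vBr???EwVJ
Fragment 4: offset=10 data="YeF" -> buffer=???????vBrYeFEwVJ
Fragment 5: offset=0 data="Jy" -> buffer=Jy?????vBrYeFEwVJ
Fragment 6: offset=14 data="te" -> buffer=Jy?????vBrYeFEteJ
Fragment 7: offset=2 data="wHiDW" -> buffer=JywHiDWvBrYeFEteJ

Answer: JywHiDWvBrYeFEteJ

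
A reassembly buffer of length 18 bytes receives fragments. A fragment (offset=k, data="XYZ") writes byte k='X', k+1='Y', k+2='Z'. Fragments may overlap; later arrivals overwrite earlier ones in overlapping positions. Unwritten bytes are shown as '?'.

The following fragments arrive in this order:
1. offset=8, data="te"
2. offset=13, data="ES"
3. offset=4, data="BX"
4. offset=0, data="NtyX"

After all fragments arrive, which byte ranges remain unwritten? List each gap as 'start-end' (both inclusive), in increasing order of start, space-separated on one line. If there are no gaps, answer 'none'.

Answer: 6-7 10-12 15-17

Derivation:
Fragment 1: offset=8 len=2
Fragment 2: offset=13 len=2
Fragment 3: offset=4 len=2
Fragment 4: offset=0 len=4
Gaps: 6-7 10-12 15-17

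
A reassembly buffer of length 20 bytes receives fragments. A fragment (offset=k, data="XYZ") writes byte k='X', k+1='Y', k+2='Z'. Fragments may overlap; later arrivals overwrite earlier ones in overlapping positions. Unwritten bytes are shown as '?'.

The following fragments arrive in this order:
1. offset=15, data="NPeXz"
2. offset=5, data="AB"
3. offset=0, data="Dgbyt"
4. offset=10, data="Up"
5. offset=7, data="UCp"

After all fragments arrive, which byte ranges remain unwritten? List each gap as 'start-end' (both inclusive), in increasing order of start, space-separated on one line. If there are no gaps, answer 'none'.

Fragment 1: offset=15 len=5
Fragment 2: offset=5 len=2
Fragment 3: offset=0 len=5
Fragment 4: offset=10 len=2
Fragment 5: offset=7 len=3
Gaps: 12-14

Answer: 12-14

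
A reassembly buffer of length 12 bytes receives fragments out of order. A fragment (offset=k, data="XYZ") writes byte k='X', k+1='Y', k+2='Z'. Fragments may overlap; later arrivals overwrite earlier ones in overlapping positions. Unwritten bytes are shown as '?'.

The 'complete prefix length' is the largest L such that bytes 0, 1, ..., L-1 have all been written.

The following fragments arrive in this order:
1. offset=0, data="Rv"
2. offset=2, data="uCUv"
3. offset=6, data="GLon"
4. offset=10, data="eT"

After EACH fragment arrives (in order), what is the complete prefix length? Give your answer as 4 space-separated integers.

Answer: 2 6 10 12

Derivation:
Fragment 1: offset=0 data="Rv" -> buffer=Rv?????????? -> prefix_len=2
Fragment 2: offset=2 data="uCUv" -> buffer=RvuCUv?????? -> prefix_len=6
Fragment 3: offset=6 data="GLon" -> buffer=RvuCUvGLon?? -> prefix_len=10
Fragment 4: offset=10 data="eT" -> buffer=RvuCUvGLoneT -> prefix_len=12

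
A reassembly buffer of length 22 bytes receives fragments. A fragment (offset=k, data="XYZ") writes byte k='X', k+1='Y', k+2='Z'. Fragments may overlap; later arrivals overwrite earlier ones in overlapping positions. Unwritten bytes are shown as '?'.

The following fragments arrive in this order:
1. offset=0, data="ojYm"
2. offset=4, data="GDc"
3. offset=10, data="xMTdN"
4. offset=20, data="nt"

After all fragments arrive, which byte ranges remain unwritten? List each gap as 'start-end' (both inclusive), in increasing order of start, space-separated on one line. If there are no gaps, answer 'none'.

Answer: 7-9 15-19

Derivation:
Fragment 1: offset=0 len=4
Fragment 2: offset=4 len=3
Fragment 3: offset=10 len=5
Fragment 4: offset=20 len=2
Gaps: 7-9 15-19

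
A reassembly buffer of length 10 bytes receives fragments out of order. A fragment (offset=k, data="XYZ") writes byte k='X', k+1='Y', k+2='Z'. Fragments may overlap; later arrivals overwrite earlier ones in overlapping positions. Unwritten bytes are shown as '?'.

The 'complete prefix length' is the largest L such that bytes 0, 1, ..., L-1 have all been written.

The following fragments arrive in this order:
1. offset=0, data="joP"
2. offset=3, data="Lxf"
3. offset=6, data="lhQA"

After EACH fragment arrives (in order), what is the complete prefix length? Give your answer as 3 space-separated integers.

Fragment 1: offset=0 data="joP" -> buffer=joP??????? -> prefix_len=3
Fragment 2: offset=3 data="Lxf" -> buffer=joPLxf???? -> prefix_len=6
Fragment 3: offset=6 data="lhQA" -> buffer=joPLxflhQA -> prefix_len=10

Answer: 3 6 10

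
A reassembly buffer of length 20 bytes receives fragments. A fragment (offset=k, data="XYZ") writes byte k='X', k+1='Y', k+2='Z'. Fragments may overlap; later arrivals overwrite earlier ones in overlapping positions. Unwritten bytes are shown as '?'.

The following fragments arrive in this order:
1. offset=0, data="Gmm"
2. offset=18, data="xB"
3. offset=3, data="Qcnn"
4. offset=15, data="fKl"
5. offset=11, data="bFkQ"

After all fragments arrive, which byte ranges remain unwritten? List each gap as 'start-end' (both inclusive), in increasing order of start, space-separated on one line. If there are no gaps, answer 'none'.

Fragment 1: offset=0 len=3
Fragment 2: offset=18 len=2
Fragment 3: offset=3 len=4
Fragment 4: offset=15 len=3
Fragment 5: offset=11 len=4
Gaps: 7-10

Answer: 7-10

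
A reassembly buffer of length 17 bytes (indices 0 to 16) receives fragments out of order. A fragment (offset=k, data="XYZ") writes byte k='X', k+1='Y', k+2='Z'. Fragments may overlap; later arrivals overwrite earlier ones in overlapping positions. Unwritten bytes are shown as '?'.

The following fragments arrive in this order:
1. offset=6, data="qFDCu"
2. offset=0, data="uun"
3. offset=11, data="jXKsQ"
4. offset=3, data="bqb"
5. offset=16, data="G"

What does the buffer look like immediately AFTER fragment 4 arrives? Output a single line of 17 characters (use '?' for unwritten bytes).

Fragment 1: offset=6 data="qFDCu" -> buffer=??????qFDCu??????
Fragment 2: offset=0 data="uun" -> buffer=uun???qFDCu??????
Fragment 3: offset=11 data="jXKsQ" -> buffer=uun???qFDCujXKsQ?
Fragment 4: offset=3 data="bqb" -> buffer=uunbqbqFDCujXKsQ?

Answer: uunbqbqFDCujXKsQ?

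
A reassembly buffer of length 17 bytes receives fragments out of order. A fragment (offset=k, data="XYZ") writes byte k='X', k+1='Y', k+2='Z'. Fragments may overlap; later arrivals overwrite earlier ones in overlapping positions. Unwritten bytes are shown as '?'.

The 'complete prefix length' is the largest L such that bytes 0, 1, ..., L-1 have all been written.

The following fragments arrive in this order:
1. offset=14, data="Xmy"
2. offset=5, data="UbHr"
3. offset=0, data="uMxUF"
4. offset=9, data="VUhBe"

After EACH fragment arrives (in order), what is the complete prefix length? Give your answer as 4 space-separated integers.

Fragment 1: offset=14 data="Xmy" -> buffer=??????????????Xmy -> prefix_len=0
Fragment 2: offset=5 data="UbHr" -> buffer=?????UbHr?????Xmy -> prefix_len=0
Fragment 3: offset=0 data="uMxUF" -> buffer=uMxUFUbHr?????Xmy -> prefix_len=9
Fragment 4: offset=9 data="VUhBe" -> buffer=uMxUFUbHrVUhBeXmy -> prefix_len=17

Answer: 0 0 9 17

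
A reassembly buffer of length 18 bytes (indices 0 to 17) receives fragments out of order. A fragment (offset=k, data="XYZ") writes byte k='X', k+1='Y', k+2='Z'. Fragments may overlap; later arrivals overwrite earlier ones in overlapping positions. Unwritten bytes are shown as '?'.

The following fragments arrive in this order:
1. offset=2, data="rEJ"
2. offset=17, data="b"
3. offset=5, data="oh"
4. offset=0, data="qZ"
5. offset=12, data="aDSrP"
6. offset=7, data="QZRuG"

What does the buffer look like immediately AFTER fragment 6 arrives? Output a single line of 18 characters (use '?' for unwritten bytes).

Answer: qZrEJohQZRuGaDSrPb

Derivation:
Fragment 1: offset=2 data="rEJ" -> buffer=??rEJ?????????????
Fragment 2: offset=17 data="b" -> buffer=??rEJ????????????b
Fragment 3: offset=5 data="oh" -> buffer=??rEJoh??????????b
Fragment 4: offset=0 data="qZ" -> buffer=qZrEJoh??????????b
Fragment 5: offset=12 data="aDSrP" -> buffer=qZrEJoh?????aDSrPb
Fragment 6: offset=7 data="QZRuG" -> buffer=qZrEJohQZRuGaDSrPb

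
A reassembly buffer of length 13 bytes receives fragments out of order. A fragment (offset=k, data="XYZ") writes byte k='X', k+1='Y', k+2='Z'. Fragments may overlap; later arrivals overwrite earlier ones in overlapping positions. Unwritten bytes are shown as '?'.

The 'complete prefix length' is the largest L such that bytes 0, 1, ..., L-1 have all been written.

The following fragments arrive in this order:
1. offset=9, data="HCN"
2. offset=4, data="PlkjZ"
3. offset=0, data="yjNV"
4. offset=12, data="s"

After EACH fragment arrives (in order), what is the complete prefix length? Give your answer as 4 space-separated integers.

Answer: 0 0 12 13

Derivation:
Fragment 1: offset=9 data="HCN" -> buffer=?????????HCN? -> prefix_len=0
Fragment 2: offset=4 data="PlkjZ" -> buffer=????PlkjZHCN? -> prefix_len=0
Fragment 3: offset=0 data="yjNV" -> buffer=yjNVPlkjZHCN? -> prefix_len=12
Fragment 4: offset=12 data="s" -> buffer=yjNVPlkjZHCNs -> prefix_len=13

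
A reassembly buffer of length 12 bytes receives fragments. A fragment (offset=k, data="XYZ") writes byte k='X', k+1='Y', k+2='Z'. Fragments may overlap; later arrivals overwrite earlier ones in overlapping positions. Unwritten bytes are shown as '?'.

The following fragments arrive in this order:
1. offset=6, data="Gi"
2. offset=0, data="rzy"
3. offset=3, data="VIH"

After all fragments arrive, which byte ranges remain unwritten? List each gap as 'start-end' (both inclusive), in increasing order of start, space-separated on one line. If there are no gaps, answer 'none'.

Fragment 1: offset=6 len=2
Fragment 2: offset=0 len=3
Fragment 3: offset=3 len=3
Gaps: 8-11

Answer: 8-11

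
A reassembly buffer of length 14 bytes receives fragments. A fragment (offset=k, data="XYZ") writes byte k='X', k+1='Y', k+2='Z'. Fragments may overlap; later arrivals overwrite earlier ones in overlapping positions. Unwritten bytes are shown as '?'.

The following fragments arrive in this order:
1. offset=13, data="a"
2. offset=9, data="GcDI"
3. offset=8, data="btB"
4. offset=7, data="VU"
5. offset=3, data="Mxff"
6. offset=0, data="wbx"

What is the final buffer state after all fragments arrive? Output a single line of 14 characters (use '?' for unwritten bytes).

Fragment 1: offset=13 data="a" -> buffer=?????????????a
Fragment 2: offset=9 data="GcDI" -> buffer=?????????GcDIa
Fragment 3: offset=8 data="btB" -> buffer=????????btBDIa
Fragment 4: offset=7 data="VU" -> buffer=???????VUtBDIa
Fragment 5: offset=3 data="Mxff" -> buffer=???MxffVUtBDIa
Fragment 6: offset=0 data="wbx" -> buffer=wbxMxffVUtBDIa

Answer: wbxMxffVUtBDIa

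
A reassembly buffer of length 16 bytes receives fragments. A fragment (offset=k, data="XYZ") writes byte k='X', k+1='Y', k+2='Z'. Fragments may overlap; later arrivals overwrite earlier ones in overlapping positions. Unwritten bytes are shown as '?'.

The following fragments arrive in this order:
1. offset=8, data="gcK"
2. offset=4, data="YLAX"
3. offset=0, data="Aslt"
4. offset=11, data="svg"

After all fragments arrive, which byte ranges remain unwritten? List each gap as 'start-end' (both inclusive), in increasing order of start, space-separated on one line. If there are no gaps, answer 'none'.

Answer: 14-15

Derivation:
Fragment 1: offset=8 len=3
Fragment 2: offset=4 len=4
Fragment 3: offset=0 len=4
Fragment 4: offset=11 len=3
Gaps: 14-15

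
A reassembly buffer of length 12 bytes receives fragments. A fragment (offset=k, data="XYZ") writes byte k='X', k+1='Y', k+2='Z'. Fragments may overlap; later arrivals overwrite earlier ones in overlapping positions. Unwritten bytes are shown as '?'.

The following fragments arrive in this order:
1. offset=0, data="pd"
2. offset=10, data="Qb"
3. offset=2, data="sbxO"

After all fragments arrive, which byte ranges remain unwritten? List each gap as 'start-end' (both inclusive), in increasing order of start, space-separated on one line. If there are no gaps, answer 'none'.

Fragment 1: offset=0 len=2
Fragment 2: offset=10 len=2
Fragment 3: offset=2 len=4
Gaps: 6-9

Answer: 6-9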